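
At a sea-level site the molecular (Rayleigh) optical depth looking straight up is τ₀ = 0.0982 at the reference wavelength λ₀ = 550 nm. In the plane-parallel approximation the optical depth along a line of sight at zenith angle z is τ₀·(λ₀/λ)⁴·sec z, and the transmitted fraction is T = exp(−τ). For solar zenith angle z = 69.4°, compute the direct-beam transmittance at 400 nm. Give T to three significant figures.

sec 69.4° = 2.8422.
τ = 0.0982 × (550/400)⁴ × 2.8422 = 0.0982 × 3.5745 × 2.8422 = 0.9976.
T = exp(−0.9976) = 0.3687.

0.369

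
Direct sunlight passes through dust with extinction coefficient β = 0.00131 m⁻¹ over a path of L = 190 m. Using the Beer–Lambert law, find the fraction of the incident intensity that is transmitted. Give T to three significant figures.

τ = β·L = 0.00131 × 190 = 0.2489.
T = exp(−0.2489) = 0.7797.

0.780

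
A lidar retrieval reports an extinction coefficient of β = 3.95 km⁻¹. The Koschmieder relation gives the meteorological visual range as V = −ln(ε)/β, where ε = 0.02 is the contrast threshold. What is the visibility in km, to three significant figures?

V = −ln(0.02) / 3.95 = 3.912 / 3.95 = 0.9904 km.

0.990 km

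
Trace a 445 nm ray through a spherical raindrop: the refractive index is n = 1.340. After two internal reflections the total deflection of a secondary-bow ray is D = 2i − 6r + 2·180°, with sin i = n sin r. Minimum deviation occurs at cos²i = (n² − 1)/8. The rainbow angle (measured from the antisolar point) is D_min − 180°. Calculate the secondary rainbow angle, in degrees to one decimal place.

cos²i = (1.79560 − 1)/8 = 0.09945; i = arccos(0.31536) = 71.618°.
sin r = sin 71.618°/1.340 = 0.70819; r = 45.088°.
D_min = 2·71.618° − 6·45.088° + 360° = 232.709°.
Rainbow angle = D_min − 180° = 52.709°.

52.7°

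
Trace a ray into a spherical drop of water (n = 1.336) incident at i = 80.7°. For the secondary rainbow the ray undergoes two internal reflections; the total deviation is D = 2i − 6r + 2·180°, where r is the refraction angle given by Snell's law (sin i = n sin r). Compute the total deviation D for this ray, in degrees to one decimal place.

sin r = sin 80.7° / 1.336 = 0.9869/1.336 = 0.7387; r = 47.62°.
D = 2·80.7° − 6·47.62° + 2·180° = 161.40° − 285.71° + 360° = 235.69°.

235.7°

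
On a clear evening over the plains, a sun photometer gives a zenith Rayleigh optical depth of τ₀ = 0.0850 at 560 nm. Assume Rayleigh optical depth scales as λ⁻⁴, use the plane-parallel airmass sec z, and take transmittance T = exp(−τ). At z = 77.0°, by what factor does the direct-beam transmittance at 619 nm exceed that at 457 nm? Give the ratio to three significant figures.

Airmass: sec 77.0° = 4.4454.
τ(619 nm) = 0.0850 × (560/619)⁴ × 4.4454 = 0.0850 × 0.6699 × 4.4454 = 0.2531.
τ(457 nm) = 0.0850 × (560/457)⁴ × 4.4454 = 0.0850 × 2.2547 × 4.4454 = 0.8520.
T(619)/T(457) = exp(τ_B − τ_A) = exp(0.5988) = 1.8200.

1.82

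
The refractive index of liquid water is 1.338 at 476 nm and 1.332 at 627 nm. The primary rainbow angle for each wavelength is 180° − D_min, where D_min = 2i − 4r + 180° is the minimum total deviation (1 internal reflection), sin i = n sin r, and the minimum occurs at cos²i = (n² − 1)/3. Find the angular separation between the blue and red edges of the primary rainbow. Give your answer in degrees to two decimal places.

At 476 nm (n = 1.338): cos²i = 0.26341 → i = 59.120°, r = 39.899°, D_min = 138.643°, rainbow angle = 41.357°.
At 627 nm (n = 1.332): cos²i = 0.25807 → i = 59.469°, r = 40.290°, D_min = 137.776°, rainbow angle = 42.224°.
Angular width = |41.357° − 42.224°| = 0.867°.

0.87°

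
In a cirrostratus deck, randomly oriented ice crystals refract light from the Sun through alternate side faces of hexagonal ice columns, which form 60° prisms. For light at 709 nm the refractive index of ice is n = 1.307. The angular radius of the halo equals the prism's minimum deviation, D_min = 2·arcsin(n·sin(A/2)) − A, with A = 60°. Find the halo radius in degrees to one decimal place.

n·sin(A/2) = 1.307 × sin 30° = 1.307 × 0.5000 = 0.6535.
D_min = 2·arcsin(0.6535) − 60° = 2 × 40.806° − 60° = 21.612°.

21.6°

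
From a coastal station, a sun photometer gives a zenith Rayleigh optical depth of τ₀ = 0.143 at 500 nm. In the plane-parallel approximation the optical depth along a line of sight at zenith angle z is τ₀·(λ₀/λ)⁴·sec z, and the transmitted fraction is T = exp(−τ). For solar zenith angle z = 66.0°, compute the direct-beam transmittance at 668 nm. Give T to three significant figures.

sec 66.0° = 2.4586.
τ = 0.143 × (500/668)⁴ × 2.4586 = 0.143 × 0.3139 × 2.4586 = 0.1104.
T = exp(−0.1104) = 0.8955.

0.896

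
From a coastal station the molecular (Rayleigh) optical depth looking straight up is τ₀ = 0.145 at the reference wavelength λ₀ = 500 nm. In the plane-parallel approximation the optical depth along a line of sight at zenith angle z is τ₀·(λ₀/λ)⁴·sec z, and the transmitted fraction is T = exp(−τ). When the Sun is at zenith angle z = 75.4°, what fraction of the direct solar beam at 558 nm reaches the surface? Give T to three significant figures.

0.690

sec 75.4° = 3.9672.
τ = 0.145 × (500/558)⁴ × 3.9672 = 0.145 × 0.6447 × 3.9672 = 0.3708.
T = exp(−0.3708) = 0.6902.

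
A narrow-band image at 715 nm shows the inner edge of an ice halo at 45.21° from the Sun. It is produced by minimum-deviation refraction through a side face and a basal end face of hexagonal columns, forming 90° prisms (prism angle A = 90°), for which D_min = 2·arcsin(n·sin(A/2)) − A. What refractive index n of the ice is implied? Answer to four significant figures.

1.308

Rearranging: n = sin((D_min + A)/2) / sin(A/2).
(D_min + A)/2 = (45.21° + 90°)/2 = 67.605°.
n = sin 67.605° / sin 45° = 0.9246 / 0.7071 = 1.3076.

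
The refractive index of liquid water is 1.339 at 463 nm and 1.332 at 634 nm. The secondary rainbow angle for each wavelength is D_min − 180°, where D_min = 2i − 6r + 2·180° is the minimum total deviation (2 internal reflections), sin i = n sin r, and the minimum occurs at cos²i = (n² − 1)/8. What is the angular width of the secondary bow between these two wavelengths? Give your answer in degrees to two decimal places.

1.82°

At 463 nm (n = 1.339): cos²i = 0.09912 → i = 71.650°, r = 45.141°, D_min = 232.451°, rainbow angle = 52.451°.
At 634 nm (n = 1.332): cos²i = 0.09678 → i = 71.875°, r = 45.520°, D_min = 230.628°, rainbow angle = 50.628°.
Angular width = |52.451° − 50.628°| = 1.823°.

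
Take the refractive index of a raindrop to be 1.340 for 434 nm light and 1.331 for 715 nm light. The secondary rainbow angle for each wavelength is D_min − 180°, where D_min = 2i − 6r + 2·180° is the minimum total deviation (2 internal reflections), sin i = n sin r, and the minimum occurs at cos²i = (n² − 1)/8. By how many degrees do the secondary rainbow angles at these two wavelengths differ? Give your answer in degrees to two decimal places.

2.34°

At 434 nm (n = 1.340): cos²i = 0.09945 → i = 71.618°, r = 45.088°, D_min = 232.709°, rainbow angle = 52.709°.
At 715 nm (n = 1.331): cos²i = 0.09645 → i = 71.907°, r = 45.575°, D_min = 230.365°, rainbow angle = 50.365°.
Angular width = |52.709° − 50.365°| = 2.344°.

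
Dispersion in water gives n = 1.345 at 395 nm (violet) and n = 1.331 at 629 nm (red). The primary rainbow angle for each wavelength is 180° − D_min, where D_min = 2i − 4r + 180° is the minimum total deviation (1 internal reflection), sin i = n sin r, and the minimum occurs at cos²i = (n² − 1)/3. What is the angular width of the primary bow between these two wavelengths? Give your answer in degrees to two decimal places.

2.01°

At 395 nm (n = 1.345): cos²i = 0.26967 → i = 58.715°, r = 39.448°, D_min = 139.635°, rainbow angle = 40.365°.
At 629 nm (n = 1.331): cos²i = 0.25719 → i = 59.527°, r = 40.356°, D_min = 137.630°, rainbow angle = 42.370°.
Angular width = |40.365° − 42.370°| = 2.005°.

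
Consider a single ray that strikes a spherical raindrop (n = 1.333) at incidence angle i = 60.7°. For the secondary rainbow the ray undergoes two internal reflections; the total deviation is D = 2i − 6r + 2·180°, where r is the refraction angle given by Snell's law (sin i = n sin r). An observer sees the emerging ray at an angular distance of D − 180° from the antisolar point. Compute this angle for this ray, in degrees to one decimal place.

sin r = sin 60.7° / 1.333 = 0.8721/1.333 = 0.6542; r = 40.86°.
D = 2·60.7° − 6·40.86° + 2·180° = 121.40° − 245.16° + 360° = 236.24°.
Angle from antisolar point = D − 180° = 56.24°.

56.2°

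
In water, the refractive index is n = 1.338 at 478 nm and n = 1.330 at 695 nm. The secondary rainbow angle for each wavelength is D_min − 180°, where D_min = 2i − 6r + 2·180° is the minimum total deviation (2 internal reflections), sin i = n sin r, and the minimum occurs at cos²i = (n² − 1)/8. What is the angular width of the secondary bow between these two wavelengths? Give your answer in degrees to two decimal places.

2.09°

At 478 nm (n = 1.338): cos²i = 0.09878 → i = 71.682°, r = 45.195°, D_min = 232.193°, rainbow angle = 52.193°.
At 695 nm (n = 1.330): cos²i = 0.09611 → i = 71.940°, r = 45.630°, D_min = 230.101°, rainbow angle = 50.101°.
Angular width = |52.193° − 50.101°| = 2.092°.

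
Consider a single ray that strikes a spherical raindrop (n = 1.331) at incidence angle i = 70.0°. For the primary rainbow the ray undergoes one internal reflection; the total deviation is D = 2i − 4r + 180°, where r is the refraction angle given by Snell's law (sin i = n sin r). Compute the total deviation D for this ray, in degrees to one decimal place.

sin r = sin 70.0° / 1.331 = 0.9397/1.331 = 0.7060; r = 44.91°.
D = 2·70.0° − 4·44.91° + 180° = 140.00° − 179.64° + 180° = 140.36°.

140.4°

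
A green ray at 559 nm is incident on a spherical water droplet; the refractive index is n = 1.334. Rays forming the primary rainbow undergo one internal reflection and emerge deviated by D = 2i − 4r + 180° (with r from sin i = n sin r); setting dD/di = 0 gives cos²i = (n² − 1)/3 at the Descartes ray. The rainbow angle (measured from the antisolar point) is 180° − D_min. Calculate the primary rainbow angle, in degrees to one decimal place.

cos²i = (1.77956 − 1)/3 = 0.25985; i = arccos(0.50976) = 59.352°.
sin r = sin 59.352°/1.334 = 0.64492; r = 40.159°.
D_min = 2·59.352° − 4·40.159° + 180° = 138.067°.
Rainbow angle = 180° − D_min = 41.933°.

41.9°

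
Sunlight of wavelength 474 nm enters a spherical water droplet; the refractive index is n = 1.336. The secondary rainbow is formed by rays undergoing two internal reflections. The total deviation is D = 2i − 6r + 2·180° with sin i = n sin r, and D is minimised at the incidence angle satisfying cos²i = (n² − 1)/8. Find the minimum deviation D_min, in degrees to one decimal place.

cos²i = (1.78490 − 1)/8 = 0.09811; i = arccos(0.31323) = 71.746°.
sin r = sin 71.746°/1.336 = 0.71084; r = 45.303°.
D_min = 2·71.746° − 6·45.303° + 360° = 231.674°.

231.7°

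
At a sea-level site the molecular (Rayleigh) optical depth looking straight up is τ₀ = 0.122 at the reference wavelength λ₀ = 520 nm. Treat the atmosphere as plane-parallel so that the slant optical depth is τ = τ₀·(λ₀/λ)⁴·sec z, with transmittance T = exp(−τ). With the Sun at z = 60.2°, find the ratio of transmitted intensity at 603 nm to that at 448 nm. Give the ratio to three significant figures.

Airmass: sec 60.2° = 2.0122.
τ(603 nm) = 0.122 × (520/603)⁴ × 2.0122 = 0.122 × 0.5530 × 2.0122 = 0.1358.
τ(448 nm) = 0.122 × (520/448)⁴ × 2.0122 = 0.122 × 1.8151 × 2.0122 = 0.4456.
T(603)/T(448) = exp(τ_B − τ_A) = exp(0.3098) = 1.3632.

1.36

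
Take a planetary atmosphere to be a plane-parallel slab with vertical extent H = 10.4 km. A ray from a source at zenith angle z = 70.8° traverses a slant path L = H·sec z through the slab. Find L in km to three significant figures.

31.6 km

sec z = 1/cos 70.8° = 3.0407.
L = 10.4 × 3.0407 = 31.624 km.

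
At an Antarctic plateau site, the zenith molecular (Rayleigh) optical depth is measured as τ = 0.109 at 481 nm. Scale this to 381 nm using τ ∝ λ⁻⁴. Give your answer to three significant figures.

τ(381 nm) = τ(481 nm) × (481/381)⁴ = 0.109 × (1.2625)⁴ = 0.109 × 2.5403 = 0.2769.

0.277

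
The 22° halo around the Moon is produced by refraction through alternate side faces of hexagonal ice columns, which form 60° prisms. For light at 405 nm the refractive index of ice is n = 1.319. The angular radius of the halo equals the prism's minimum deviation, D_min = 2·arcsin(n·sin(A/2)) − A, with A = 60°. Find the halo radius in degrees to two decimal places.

22.52°

n·sin(A/2) = 1.319 × sin 30° = 1.319 × 0.5000 = 0.6595.
D_min = 2·arcsin(0.6595) − 60° = 2 × 41.262° − 60° = 22.524°.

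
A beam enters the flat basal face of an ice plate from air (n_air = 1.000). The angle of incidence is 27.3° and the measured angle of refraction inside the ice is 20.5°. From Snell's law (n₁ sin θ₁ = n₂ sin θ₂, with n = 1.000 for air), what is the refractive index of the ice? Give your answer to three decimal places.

1.310

n = sin θ_i / sin θ_r = sin 27.3° / sin 20.5° = 0.4586 / 0.3502 = 1.3097.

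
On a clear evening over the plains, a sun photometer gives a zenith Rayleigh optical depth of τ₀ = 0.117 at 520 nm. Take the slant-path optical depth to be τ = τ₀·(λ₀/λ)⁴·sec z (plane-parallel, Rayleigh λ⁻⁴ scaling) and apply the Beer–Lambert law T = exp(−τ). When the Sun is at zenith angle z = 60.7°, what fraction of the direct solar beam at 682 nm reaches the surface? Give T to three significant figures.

0.922

sec 60.7° = 2.0434.
τ = 0.117 × (520/682)⁴ × 2.0434 = 0.117 × 0.3380 × 2.0434 = 0.0808.
T = exp(−0.0808) = 0.9224.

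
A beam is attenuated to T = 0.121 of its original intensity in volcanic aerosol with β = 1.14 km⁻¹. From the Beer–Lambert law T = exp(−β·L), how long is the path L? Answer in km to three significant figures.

Beer–Lambert: T = exp(−βL) ⇒ L = −ln(T)/β = −ln(0.121)/1.14 = 2.1120/1.14 = 1.853 km.

1.85 km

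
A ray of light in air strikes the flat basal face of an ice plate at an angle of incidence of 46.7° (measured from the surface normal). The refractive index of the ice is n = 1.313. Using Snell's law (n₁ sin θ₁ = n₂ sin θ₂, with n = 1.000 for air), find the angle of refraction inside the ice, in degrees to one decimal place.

33.7°

Snell: sin θ_r = sin θ_i / n = sin 46.7° / 1.313 = 0.7278 / 1.313 = 0.5543.
θ_r = arcsin(0.5543) = 33.66°.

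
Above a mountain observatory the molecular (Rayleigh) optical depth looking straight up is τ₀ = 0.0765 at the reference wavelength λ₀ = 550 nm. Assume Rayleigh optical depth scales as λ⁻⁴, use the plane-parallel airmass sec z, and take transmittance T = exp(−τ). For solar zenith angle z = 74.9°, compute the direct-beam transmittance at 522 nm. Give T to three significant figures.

0.696

sec 74.9° = 3.8387.
τ = 0.0765 × (550/522)⁴ × 3.8387 = 0.0765 × 1.2324 × 3.8387 = 0.3619.
T = exp(−0.3619) = 0.6963.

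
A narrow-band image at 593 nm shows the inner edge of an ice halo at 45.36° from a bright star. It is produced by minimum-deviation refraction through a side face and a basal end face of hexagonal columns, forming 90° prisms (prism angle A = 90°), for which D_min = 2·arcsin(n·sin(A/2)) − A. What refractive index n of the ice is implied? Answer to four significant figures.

1.308

Rearranging: n = sin((D_min + A)/2) / sin(A/2).
(D_min + A)/2 = (45.36° + 90°)/2 = 67.680°.
n = sin 67.680° / sin 45° = 0.9251 / 0.7071 = 1.3083.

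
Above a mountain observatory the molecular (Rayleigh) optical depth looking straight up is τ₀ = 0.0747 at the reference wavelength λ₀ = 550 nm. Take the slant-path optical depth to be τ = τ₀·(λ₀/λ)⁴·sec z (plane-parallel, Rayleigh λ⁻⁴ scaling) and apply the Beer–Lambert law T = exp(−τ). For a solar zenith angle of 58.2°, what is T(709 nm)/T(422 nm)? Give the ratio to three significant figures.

Airmass: sec 58.2° = 1.8977.
τ(709 nm) = 0.0747 × (550/709)⁴ × 1.8977 = 0.0747 × 0.3621 × 1.8977 = 0.0513.
τ(422 nm) = 0.0747 × (550/422)⁴ × 1.8977 = 0.0747 × 2.8854 × 1.8977 = 0.4090.
T(709)/T(422) = exp(τ_B − τ_A) = exp(0.3577) = 1.4300.

1.43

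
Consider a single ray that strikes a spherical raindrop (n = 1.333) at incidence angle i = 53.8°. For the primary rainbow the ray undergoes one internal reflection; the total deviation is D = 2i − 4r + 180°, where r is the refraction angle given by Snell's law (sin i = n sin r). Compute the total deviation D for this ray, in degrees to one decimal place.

sin r = sin 53.8° / 1.333 = 0.8070/1.333 = 0.6054; r = 37.26°.
D = 2·53.8° − 4·37.26° + 180° = 107.60° − 149.02° + 180° = 138.58°.

138.6°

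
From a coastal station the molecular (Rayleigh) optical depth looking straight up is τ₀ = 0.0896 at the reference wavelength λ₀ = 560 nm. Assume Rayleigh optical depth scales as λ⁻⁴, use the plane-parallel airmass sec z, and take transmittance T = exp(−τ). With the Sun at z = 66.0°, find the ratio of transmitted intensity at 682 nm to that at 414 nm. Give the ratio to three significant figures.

1.89

Airmass: sec 66.0° = 2.4586.
τ(682 nm) = 0.0896 × (560/682)⁴ × 2.4586 = 0.0896 × 0.4546 × 2.4586 = 0.1001.
τ(414 nm) = 0.0896 × (560/414)⁴ × 2.4586 = 0.0896 × 3.3477 × 2.4586 = 0.7375.
T(682)/T(414) = exp(τ_B − τ_A) = exp(0.6373) = 1.8914.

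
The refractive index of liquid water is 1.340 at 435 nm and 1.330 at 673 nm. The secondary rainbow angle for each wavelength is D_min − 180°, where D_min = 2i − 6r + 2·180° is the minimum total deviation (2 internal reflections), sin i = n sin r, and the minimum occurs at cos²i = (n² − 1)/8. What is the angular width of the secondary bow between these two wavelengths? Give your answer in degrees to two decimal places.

At 435 nm (n = 1.340): cos²i = 0.09945 → i = 71.618°, r = 45.088°, D_min = 232.709°, rainbow angle = 52.709°.
At 673 nm (n = 1.330): cos²i = 0.09611 → i = 71.940°, r = 45.630°, D_min = 230.101°, rainbow angle = 50.101°.
Angular width = |52.709° − 50.101°| = 2.608°.

2.61°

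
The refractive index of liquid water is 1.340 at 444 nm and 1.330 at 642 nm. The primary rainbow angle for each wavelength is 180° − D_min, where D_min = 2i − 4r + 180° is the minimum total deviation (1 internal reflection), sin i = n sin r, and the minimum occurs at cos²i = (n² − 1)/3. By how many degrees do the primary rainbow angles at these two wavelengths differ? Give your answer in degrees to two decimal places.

1.45°

At 444 nm (n = 1.340): cos²i = 0.26520 → i = 59.004°, r = 39.770°, D_min = 138.929°, rainbow angle = 41.071°.
At 642 nm (n = 1.330): cos²i = 0.25630 → i = 59.585°, r = 40.422°, D_min = 137.484°, rainbow angle = 42.516°.
Angular width = |41.071° − 42.516°| = 1.445°.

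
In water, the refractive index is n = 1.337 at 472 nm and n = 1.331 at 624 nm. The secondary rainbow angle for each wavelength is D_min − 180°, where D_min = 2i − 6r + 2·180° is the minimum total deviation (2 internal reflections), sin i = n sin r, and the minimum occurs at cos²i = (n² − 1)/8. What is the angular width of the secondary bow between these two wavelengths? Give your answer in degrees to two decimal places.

At 472 nm (n = 1.337): cos²i = 0.09845 → i = 71.714°, r = 45.249°, D_min = 231.934°, rainbow angle = 51.934°.
At 624 nm (n = 1.331): cos²i = 0.09645 → i = 71.907°, r = 45.575°, D_min = 230.365°, rainbow angle = 50.365°.
Angular width = |51.934° − 50.365°| = 1.569°.

1.57°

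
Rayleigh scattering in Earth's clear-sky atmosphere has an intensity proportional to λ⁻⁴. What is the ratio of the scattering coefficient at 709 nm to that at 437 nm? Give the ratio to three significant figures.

Rayleigh scattering ∝ λ⁻⁴, so the ratio of coefficients is the inverse fourth power of the wavelength ratio.
σ(709)/σ(437) = (437/709)⁴ = (0.6164)⁴ = 0.1443.

0.144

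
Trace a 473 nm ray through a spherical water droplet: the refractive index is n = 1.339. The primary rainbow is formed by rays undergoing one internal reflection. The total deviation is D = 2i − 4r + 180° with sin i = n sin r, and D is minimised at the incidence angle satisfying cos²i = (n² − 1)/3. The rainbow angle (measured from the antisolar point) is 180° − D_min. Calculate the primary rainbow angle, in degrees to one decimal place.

cos²i = (1.79292 − 1)/3 = 0.26431; i = arccos(0.51411) = 59.062°.
sin r = sin 59.062°/1.339 = 0.64057; r = 39.834°.
D_min = 2·59.062° − 4·39.834° + 180° = 138.786°.
Rainbow angle = 180° − D_min = 41.214°.

41.2°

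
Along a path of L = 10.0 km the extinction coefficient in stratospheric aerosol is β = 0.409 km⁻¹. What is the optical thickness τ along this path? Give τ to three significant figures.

4.09

τ = β·L = 0.409 × 10.0 = 4.0900.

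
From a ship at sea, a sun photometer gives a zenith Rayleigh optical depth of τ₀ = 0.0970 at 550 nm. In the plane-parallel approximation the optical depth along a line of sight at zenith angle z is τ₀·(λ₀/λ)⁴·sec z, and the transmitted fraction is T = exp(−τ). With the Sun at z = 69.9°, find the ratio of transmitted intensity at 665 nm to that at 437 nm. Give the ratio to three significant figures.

1.78

Airmass: sec 69.9° = 2.9099.
τ(665 nm) = 0.0970 × (550/665)⁴ × 2.9099 = 0.0970 × 0.4679 × 2.9099 = 0.1321.
τ(437 nm) = 0.0970 × (550/437)⁴ × 2.9099 = 0.0970 × 2.5091 × 2.9099 = 0.7082.
T(665)/T(437) = exp(τ_B − τ_A) = exp(0.5761) = 1.7792.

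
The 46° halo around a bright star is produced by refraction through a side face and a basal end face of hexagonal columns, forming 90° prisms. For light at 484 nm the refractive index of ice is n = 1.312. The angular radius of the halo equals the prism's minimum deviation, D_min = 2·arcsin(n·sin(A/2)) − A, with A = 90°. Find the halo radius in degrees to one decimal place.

46.2°

n·sin(A/2) = 1.312 × sin 45° = 1.312 × 0.7071 = 0.9277.
D_min = 2·arcsin(0.9277) − 90° = 2 × 68.083° − 90° = 46.166°.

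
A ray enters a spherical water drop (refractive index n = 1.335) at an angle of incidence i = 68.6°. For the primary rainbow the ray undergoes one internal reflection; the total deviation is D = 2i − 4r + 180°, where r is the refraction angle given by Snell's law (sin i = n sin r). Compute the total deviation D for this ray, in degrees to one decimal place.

140.3°

sin r = sin 68.6° / 1.335 = 0.9311/1.335 = 0.6974; r = 44.22°.
D = 2·68.6° − 4·44.22° + 180° = 137.20° − 176.88° + 180° = 140.32°.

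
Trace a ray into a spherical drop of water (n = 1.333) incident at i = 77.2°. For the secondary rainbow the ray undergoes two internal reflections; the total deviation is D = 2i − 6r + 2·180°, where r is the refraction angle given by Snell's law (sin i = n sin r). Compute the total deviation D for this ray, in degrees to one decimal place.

232.3°

sin r = sin 77.2° / 1.333 = 0.9751/1.333 = 0.7315; r = 47.02°.
D = 2·77.2° − 6·47.02° + 2·180° = 154.40° − 282.10° + 360° = 232.30°.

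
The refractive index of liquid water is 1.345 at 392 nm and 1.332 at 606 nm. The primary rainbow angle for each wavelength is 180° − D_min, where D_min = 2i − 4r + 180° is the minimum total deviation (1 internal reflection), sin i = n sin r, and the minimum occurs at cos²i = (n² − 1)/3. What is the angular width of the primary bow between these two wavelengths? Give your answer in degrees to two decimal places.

At 392 nm (n = 1.345): cos²i = 0.26967 → i = 58.715°, r = 39.448°, D_min = 139.635°, rainbow angle = 40.365°.
At 606 nm (n = 1.332): cos²i = 0.25807 → i = 59.469°, r = 40.290°, D_min = 137.776°, rainbow angle = 42.224°.
Angular width = |40.365° − 42.224°| = 1.859°.

1.86°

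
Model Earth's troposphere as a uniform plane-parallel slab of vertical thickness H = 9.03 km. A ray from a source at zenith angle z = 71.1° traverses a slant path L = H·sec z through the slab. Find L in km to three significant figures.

sec z = 1/cos 71.1° = 3.0872.
L = 9.03 × 3.0872 = 27.877 km.

27.9 km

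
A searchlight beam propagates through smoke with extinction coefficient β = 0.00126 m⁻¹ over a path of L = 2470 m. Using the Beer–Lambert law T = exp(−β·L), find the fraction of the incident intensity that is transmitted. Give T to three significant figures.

τ = β·L = 0.00126 × 2470 = 3.1122.
T = exp(−3.1122) = 0.0445.

0.0445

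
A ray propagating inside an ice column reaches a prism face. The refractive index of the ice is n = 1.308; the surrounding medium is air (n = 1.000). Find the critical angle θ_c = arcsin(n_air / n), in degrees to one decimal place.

sin θ_c = n_air / n = 1.000 / 1.308 = 0.7645.
θ_c = arcsin(0.7645) = 49.86°.

49.9°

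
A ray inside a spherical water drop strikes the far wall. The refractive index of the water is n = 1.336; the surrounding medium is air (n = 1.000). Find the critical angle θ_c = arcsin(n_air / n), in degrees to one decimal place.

sin θ_c = n_air / n = 1.000 / 1.336 = 0.7485.
θ_c = arcsin(0.7485) = 48.46°.

48.5°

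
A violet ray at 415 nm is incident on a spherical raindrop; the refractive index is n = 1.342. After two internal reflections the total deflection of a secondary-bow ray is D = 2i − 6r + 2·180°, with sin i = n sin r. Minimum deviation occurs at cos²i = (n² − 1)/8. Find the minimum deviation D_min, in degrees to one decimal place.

233.2°

cos²i = (1.80096 − 1)/8 = 0.10012; i = arccos(0.31642) = 71.554°.
sin r = sin 71.554°/1.342 = 0.70687; r = 44.981°.
D_min = 2·71.554° − 6·44.981° + 360° = 233.222°.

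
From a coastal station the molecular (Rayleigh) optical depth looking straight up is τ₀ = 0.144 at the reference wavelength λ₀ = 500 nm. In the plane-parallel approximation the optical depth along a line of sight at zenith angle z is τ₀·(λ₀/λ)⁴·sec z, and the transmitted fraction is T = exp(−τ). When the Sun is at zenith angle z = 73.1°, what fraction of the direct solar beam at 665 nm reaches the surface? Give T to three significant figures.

0.854

sec 73.1° = 3.4399.
τ = 0.144 × (500/665)⁴ × 3.4399 = 0.144 × 0.3196 × 3.4399 = 0.1583.
T = exp(−0.1583) = 0.8536.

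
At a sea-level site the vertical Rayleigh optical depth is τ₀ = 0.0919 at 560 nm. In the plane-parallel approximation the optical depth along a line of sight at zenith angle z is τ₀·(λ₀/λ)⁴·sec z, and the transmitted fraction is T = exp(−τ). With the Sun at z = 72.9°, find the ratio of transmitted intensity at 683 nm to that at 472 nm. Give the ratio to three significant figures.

Airmass: sec 72.9° = 3.4009.
τ(683 nm) = 0.0919 × (560/683)⁴ × 3.4009 = 0.0919 × 0.4519 × 3.4009 = 0.1412.
τ(472 nm) = 0.0919 × (560/472)⁴ × 3.4009 = 0.0919 × 1.9815 × 3.4009 = 0.6193.
T(683)/T(472) = exp(τ_B − τ_A) = exp(0.4780) = 1.6129.

1.61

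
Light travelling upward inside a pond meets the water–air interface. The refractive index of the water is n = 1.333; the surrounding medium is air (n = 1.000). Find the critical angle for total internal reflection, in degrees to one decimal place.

sin θ_c = n_air / n = 1.000 / 1.333 = 0.7502.
θ_c = arcsin(0.7502) = 48.61°.

48.6°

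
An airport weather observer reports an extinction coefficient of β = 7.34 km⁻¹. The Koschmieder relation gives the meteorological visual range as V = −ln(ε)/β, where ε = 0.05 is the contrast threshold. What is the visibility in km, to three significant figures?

0.408 km

V = −ln(0.05) / 7.34 = 2.996 / 7.34 = 0.4081 km.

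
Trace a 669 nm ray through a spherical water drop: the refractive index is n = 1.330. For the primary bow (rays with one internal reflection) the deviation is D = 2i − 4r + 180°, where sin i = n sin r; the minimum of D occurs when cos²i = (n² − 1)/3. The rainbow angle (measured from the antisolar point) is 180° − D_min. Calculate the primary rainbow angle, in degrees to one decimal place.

42.5°

cos²i = (1.76890 − 1)/3 = 0.25630; i = arccos(0.50626) = 59.585°.
sin r = sin 59.585°/1.330 = 0.64841; r = 40.422°.
D_min = 2·59.585° − 4·40.422° + 180° = 137.484°.
Rainbow angle = 180° − D_min = 42.516°.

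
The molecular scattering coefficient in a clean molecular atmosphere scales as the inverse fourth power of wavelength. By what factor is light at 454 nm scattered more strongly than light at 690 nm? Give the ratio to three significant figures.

Rayleigh scattering ∝ λ⁻⁴, so the ratio of coefficients is the inverse fourth power of the wavelength ratio.
σ(454)/σ(690) = (690/454)⁴ = (1.5198)⁴ = 5.335.

5.34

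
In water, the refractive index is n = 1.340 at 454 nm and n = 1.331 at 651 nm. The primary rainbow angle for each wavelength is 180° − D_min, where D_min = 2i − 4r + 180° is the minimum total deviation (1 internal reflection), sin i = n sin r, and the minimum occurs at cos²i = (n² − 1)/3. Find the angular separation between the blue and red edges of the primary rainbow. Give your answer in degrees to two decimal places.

At 454 nm (n = 1.340): cos²i = 0.26520 → i = 59.004°, r = 39.770°, D_min = 138.929°, rainbow angle = 41.071°.
At 651 nm (n = 1.331): cos²i = 0.25719 → i = 59.527°, r = 40.356°, D_min = 137.630°, rainbow angle = 42.370°.
Angular width = |41.071° − 42.370°| = 1.299°.

1.30°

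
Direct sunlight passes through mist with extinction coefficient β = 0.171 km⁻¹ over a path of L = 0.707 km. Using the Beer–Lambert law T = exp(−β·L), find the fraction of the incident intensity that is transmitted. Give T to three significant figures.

0.886

τ = β·L = 0.171 × 0.707 = 0.1209.
T = exp(−0.1209) = 0.8861.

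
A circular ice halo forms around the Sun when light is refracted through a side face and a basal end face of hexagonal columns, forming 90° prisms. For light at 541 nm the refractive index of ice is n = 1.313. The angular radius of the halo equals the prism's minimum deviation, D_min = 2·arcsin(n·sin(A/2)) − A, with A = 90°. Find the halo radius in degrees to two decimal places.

46.38°

n·sin(A/2) = 1.313 × sin 45° = 1.313 × 0.7071 = 0.9284.
D_min = 2·arcsin(0.9284) − 90° = 2 × 68.192° − 90° = 46.383°.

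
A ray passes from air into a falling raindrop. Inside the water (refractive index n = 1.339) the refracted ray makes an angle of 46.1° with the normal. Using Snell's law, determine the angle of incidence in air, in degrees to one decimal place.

74.8°

Snell: sin θ_i = n · sin θ_r = 1.339 × sin 46.1° = 1.339 × 0.7206 = 0.9648.
θ_i = arcsin(0.9648) = 74.76°.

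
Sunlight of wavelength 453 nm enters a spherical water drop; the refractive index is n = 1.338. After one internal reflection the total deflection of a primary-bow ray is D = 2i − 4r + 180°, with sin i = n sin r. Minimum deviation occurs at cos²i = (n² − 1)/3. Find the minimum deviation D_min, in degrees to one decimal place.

138.6°

cos²i = (1.79024 − 1)/3 = 0.26341; i = arccos(0.51324) = 59.120°.
sin r = sin 59.120°/1.338 = 0.64144; r = 39.899°.
D_min = 2·59.120° − 4·39.899° + 180° = 138.643°.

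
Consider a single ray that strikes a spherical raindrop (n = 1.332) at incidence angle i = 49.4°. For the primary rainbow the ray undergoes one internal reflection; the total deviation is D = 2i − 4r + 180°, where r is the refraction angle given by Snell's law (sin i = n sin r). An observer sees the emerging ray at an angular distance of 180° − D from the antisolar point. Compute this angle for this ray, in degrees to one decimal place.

sin r = sin 49.4° / 1.332 = 0.7593/1.332 = 0.5700; r = 34.75°.
D = 2·49.4° − 4·34.75° + 180° = 98.80° − 139.01° + 180° = 139.79°.
Angle from antisolar point = 180° − D = 40.21°.

40.2°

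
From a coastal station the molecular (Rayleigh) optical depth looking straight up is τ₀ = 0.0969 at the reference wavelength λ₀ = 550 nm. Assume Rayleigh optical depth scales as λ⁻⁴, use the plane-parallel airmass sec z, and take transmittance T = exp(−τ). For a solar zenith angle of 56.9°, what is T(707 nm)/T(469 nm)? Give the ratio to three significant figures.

1.31

Airmass: sec 56.9° = 1.8312.
τ(707 nm) = 0.0969 × (550/707)⁴ × 1.8312 = 0.0969 × 0.3662 × 1.8312 = 0.0650.
τ(469 nm) = 0.0969 × (550/469)⁴ × 1.8312 = 0.0969 × 1.8913 × 1.8312 = 0.3356.
T(707)/T(469) = exp(τ_B − τ_A) = exp(0.2706) = 1.3108.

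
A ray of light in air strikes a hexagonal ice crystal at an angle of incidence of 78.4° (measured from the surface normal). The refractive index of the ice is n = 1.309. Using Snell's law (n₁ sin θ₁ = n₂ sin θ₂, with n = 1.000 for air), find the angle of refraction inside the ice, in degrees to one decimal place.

48.4°

Snell: sin θ_r = sin θ_i / n = sin 78.4° / 1.309 = 0.9796 / 1.309 = 0.7483.
θ_r = arcsin(0.7483) = 48.45°.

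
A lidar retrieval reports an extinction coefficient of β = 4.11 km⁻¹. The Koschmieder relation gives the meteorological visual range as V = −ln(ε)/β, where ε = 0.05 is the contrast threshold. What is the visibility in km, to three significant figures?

0.729 km

V = −ln(0.05) / 4.11 = 2.996 / 4.11 = 0.7289 km.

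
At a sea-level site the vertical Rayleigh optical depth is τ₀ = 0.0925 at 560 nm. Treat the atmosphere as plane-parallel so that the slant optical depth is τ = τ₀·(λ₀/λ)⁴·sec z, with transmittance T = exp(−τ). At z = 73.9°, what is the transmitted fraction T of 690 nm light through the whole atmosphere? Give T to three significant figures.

sec 73.9° = 3.6060.
τ = 0.0925 × (560/690)⁴ × 3.6060 = 0.0925 × 0.4339 × 3.6060 = 0.1447.
T = exp(−0.1447) = 0.8653.

0.865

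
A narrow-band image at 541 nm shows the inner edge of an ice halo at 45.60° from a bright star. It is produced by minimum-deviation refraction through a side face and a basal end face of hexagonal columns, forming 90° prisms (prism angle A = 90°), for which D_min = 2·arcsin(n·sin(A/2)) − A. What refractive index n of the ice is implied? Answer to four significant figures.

Rearranging: n = sin((D_min + A)/2) / sin(A/2).
(D_min + A)/2 = (45.60° + 90°)/2 = 67.800°.
n = sin 67.800° / sin 45° = 0.9259 / 0.7071 = 1.3094.

1.309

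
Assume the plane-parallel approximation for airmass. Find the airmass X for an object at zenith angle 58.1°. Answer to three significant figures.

1.89

X = sec z = 1/cos 58.1° = 1/0.5284 = 1.8924.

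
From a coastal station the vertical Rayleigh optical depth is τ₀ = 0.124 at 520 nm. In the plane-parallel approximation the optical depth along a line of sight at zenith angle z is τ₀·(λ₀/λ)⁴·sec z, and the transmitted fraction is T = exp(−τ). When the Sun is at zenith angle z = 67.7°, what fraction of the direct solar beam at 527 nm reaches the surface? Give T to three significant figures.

sec 67.7° = 2.6354.
τ = 0.124 × (520/527)⁴ × 2.6354 = 0.124 × 0.9479 × 2.6354 = 0.3098.
T = exp(−0.3098) = 0.7336.

0.734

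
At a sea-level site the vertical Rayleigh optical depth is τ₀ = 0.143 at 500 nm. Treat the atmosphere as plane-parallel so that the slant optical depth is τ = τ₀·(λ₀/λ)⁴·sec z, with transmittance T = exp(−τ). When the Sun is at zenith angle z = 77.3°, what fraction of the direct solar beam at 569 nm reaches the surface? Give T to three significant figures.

0.679

sec 77.3° = 4.5486.
τ = 0.143 × (500/569)⁴ × 4.5486 = 0.143 × 0.5963 × 4.5486 = 0.3878.
T = exp(−0.3878) = 0.6785.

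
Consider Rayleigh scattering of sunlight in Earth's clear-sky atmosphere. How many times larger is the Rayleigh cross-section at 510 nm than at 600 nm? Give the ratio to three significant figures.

1.92

Rayleigh scattering ∝ λ⁻⁴, so the ratio of coefficients is the inverse fourth power of the wavelength ratio.
σ(510)/σ(600) = (600/510)⁴ = (1.1765)⁴ = 1.916.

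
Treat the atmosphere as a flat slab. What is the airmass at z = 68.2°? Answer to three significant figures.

X = sec z = 1/cos 68.2° = 1/0.3714 = 2.6927.

2.69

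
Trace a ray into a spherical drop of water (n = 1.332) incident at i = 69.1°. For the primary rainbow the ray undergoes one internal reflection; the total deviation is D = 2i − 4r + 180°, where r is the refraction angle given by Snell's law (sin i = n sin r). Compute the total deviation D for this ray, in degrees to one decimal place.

140.1°

sin r = sin 69.1° / 1.332 = 0.9342/1.332 = 0.7014; r = 44.54°.
D = 2·69.1° − 4·44.54° + 180° = 138.20° − 178.14° + 180° = 140.06°.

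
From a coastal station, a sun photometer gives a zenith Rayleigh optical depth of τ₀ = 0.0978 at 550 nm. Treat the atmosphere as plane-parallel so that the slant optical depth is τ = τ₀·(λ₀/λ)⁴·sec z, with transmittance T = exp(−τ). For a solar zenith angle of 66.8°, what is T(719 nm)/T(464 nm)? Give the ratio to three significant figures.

1.50

Airmass: sec 66.8° = 2.5384.
τ(719 nm) = 0.0978 × (550/719)⁴ × 2.5384 = 0.0978 × 0.3424 × 2.5384 = 0.0850.
τ(464 nm) = 0.0978 × (550/464)⁴ × 2.5384 = 0.0978 × 1.9741 × 2.5384 = 0.4901.
T(719)/T(464) = exp(τ_B − τ_A) = exp(0.4051) = 1.4994.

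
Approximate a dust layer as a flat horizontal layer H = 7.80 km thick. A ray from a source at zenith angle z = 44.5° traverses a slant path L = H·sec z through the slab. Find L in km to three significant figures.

sec z = 1/cos 44.5° = 1.4020.
L = 7.80 × 1.4020 = 10.936 km.

10.9 km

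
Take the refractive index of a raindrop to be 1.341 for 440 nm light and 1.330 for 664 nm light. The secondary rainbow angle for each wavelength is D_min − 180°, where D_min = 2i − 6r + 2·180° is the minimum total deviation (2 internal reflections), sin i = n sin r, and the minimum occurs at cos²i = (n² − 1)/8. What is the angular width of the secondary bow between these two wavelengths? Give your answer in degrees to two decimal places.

2.86°

At 440 nm (n = 1.341): cos²i = 0.09979 → i = 71.586°, r = 45.034°, D_min = 232.966°, rainbow angle = 52.966°.
At 664 nm (n = 1.330): cos²i = 0.09611 → i = 71.940°, r = 45.630°, D_min = 230.101°, rainbow angle = 50.101°.
Angular width = |52.966° − 50.101°| = 2.865°.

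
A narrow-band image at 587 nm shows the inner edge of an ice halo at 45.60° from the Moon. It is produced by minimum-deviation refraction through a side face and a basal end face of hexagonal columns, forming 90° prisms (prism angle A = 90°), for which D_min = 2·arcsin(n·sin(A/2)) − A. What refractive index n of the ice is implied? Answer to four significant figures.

Rearranging: n = sin((D_min + A)/2) / sin(A/2).
(D_min + A)/2 = (45.60° + 90°)/2 = 67.800°.
n = sin 67.800° / sin 45° = 0.9259 / 0.7071 = 1.3094.

1.309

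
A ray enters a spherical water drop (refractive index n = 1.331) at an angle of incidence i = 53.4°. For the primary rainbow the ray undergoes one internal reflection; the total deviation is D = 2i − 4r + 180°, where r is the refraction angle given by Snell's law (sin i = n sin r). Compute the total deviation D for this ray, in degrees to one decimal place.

138.4°

sin r = sin 53.4° / 1.331 = 0.8028/1.331 = 0.6032; r = 37.10°.
D = 2·53.4° − 4·37.10° + 180° = 106.80° − 148.39° + 180° = 138.41°.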